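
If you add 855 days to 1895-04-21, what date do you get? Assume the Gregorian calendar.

+366 (one year; includes Feb 29, 1896) → Apr 21, 1896 (489 left).
+365 (one year) → Apr 21, 1897 (124 left).
Apr has 30 days: +10 → May 1, 1897 (114 left).
May has 31 days: +31 → Jun 1, 1897 (83 left).
Jun has 30 days: +30 → Jul 1, 1897 (53 left).
Jul has 31 days: +31 → Aug 1, 1897 (22 left).
+22 → Aug 23, 1897.

August 23, 1897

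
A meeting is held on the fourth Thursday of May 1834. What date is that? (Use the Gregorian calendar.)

May 22, 1834

May 1, 1834 is a Thursday.
The first Thursday is therefore May 1 (same day).
The fourth Thursday is 1 + 3×7 = May 22.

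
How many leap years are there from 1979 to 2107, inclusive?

31

Multiples of 4 in [1979,2107]: 32.
Of those, multiples of 100: 2 (not leap unless ÷400).
Multiples of 400: 1.
Leap years = 32 − 2 + 1 = 31.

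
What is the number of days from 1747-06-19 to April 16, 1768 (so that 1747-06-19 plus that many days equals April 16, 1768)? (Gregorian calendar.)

7607

Jun 19, 1747 → Jun 19, 1748: 366 days (Feb 29, 1748 is in that span).
Jun 19, 1748 → Jun 19, 1749: 365 days.
Jun 19, 1749 → Jun 19, 1750: 365 days.
Jun 19, 1750 → Jun 19, 1751: 365 days.
Jun 19, 1751 → Jun 19, 1752: 366 days (Feb 29, 1752 is in that span).
Jun 19, 1752 → Jun 19, 1753: 365 days.
Jun 19, 1753 → Jun 19, 1754: 365 days.
Jun 19, 1754 → Jun 19, 1755: 365 days.
Jun 19, 1755 → Jun 19, 1756: 366 days (Feb 29, 1756 is in that span).
Jun 19, 1756 → Jun 19, 1757: 365 days.
Jun 19, 1757 → Jun 19, 1758: 365 days.
Jun 19, 1758 → Jun 19, 1759: 365 days.
Jun 19, 1759 → Jun 19, 1760: 366 days (Feb 29, 1760 is in that span).
Jun 19, 1760 → Jun 19, 1761: 365 days.
Jun 19, 1761 → Jun 19, 1762: 365 days.
Jun 19, 1762 → Jun 19, 1763: 365 days.
Jun 19, 1763 → Jun 19, 1764: 366 days (Feb 29, 1764 is in that span).
Jun 19, 1764 → Jun 19, 1765: 365 days.
Jun 19, 1765 → Jun 19, 1766: 365 days.
Jun 19, 1766 → Jun 19, 1767: 365 days.
Jun 19, 1767 → Jul 19, 1767: 30 days (June has 30).
Jul 19, 1767 → Aug 19, 1767: 31 days (July has 31).
Aug 19, 1767 → Sep 19, 1767: 31 days (August has 31).
Sep 19, 1767 → Oct 19, 1767: 30 days (September has 30).
Oct 19, 1767 → Nov 19, 1767: 31 days (October has 31).
Nov 19, 1767 → Dec 19, 1767: 30 days (November has 30).
Dec 19, 1767 → Jan 19, 1768: 31 days (December has 31).
Jan 19, 1768 → Feb 19, 1768: 31 days (January has 31).
Feb 19, 1768 → Mar 19, 1768: 29 days (February has 29).
Mar 19, 1768 → Apr 16, 1768: 28 days.
Total: 7607 days.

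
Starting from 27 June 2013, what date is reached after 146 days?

Jun has 30 days: +4 → Jul 1, 2013 (142 left).
Jul has 31 days: +31 → Aug 1, 2013 (111 left).
Aug has 31 days: +31 → Sep 1, 2013 (80 left).
Sep has 30 days: +30 → Oct 1, 2013 (50 left).
Oct has 31 days: +31 → Nov 1, 2013 (19 left).
+19 → Nov 20, 2013.

November 20, 2013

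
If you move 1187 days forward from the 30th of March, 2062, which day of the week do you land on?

First find the weekday of Mar 30, 2062. Doomsday rule: the anchor day for the 2000s is Tuesday. For year 62: 62÷12 = 5 r 2, and 2÷4 = 0, so 5+2+0 = 7.
Tuesday + 7 ≡ Tuesday — that's 2062's doomsday.
In March the doomsday date is Mar 14.
Mar 30 is 16 days after Mar 14; 16 mod 7 = 2, so Tuesday + 2 = Thursday.
1187 mod 7 = 4, so 1187 days after a Thursday is Thursday + 4 = Monday.

Monday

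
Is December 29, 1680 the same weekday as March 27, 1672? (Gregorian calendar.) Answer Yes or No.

From Mar 27, 1672 to Dec 29, 1680 is 3199 days.
3199 mod 7 = 0, so they are the same weekday.
(Mar 27, 1672 is a Sunday; Dec 29, 1680 is a Sunday.)

Yes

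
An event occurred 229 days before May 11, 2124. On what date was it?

−11 → Apr 30, 2124 (end of Apr, 30 days; 218 left).
−30 → Mar 31, 2124 (end of Mar, 31 days; 188 left).
−31 → Feb 29, 2124 (end of Feb, 29 days; 157 left).
−29 → Jan 31, 2124 (end of Jan, 31 days; 128 left).
−31 → Dec 31, 2123 (end of Dec, 31 days; 97 left).
−31 → Nov 30, 2123 (end of Nov, 30 days; 66 left).
−30 → Oct 31, 2123 (end of Oct, 31 days; 36 left).
−31 → Sep 30, 2123 (end of Sep, 30 days; 5 left).
−5 → Sep 25, 2123.

September 25, 2123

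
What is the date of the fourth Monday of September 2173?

September 1, 2173 is a Wednesday.
The first Monday is therefore September 6 (5 days later).
The fourth Monday is 6 + 3×7 = September 27.

September 27, 2173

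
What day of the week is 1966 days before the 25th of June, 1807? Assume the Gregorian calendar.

Friday

Jun 25, 1807 is a Thursday.
1966 mod 7 = 6, so 1966 days before a Thursday is Thursday − 6 = Friday.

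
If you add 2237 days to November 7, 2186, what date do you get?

December 22, 2192

+365 (one year) → Nov 7, 2187 (1872 left).
+366 (one year; includes Feb 29, 2188) → Nov 7, 2188 (1506 left).
+365 (one year) → Nov 7, 2189 (1141 left).
+365 (one year) → Nov 7, 2190 (776 left).
+365 (one year) → Nov 7, 2191 (411 left).
+366 (one year; includes Feb 29, 2192) → Nov 7, 2192 (45 left).
Nov has 30 days: +24 → Dec 1, 2192 (21 left).
+21 → Dec 22, 2192.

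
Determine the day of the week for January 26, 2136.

Thursday

Doomsday rule: the anchor day for the 2100s is Sunday. For year 36: 36÷12 = 3 r 0, and 0÷4 = 0, so 3+0+0 = 3.
Sunday + 3 ≡ Wednesday — that's 2136's doomsday.
In January the doomsday date is Jan 4 (2136 is a leap year (divisible by 4)).
Jan 26 is 22 days after Jan 4; 22 mod 7 = 1, so Wednesday + 1 = Thursday.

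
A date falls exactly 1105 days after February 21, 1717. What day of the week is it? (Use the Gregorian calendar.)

Saturday

Feb 21, 1717 is a Sunday.
1105 mod 7 = 6, so 1105 days after a Sunday is Sunday + 6 = Saturday.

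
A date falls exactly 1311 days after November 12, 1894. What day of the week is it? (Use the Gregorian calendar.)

Nov 12, 1894 is a Monday.
1311 mod 7 = 2, so 1311 days after a Monday is Monday + 2 = Wednesday.

Wednesday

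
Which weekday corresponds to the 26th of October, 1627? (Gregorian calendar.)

Doomsday rule: the anchor day for the 1600s is Tuesday. For year 27: 27÷12 = 2 r 3, and 3÷4 = 0, so 2+3+0 = 5.
Tuesday + 5 ≡ Sunday — that's 1627's doomsday.
In October the doomsday date is Oct 10.
Oct 26 is 16 days after Oct 10; 16 mod 7 = 2, so Sunday + 2 = Tuesday.

Tuesday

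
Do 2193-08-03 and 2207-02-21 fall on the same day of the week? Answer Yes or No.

From Aug 3, 2193 to Feb 21, 2207 is 4949 days.
4949 mod 7 = 0, so they are the same weekday.
(Aug 3, 2193 is a Saturday; Feb 21, 2207 is a Saturday.)

Yes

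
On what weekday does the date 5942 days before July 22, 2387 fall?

Jul 22, 2387 is a Wednesday.
5942 mod 7 = 6, so 5942 days before a Wednesday is Wednesday − 6 = Thursday.

Thursday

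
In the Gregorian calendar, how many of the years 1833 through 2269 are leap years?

Multiples of 4 in [1833,2269]: 109.
Of those, multiples of 100: 4 (not leap unless ÷400).
Multiples of 400: 1.
Leap years = 109 − 4 + 1 = 106.

106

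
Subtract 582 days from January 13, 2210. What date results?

−365 (one year) → Jan 13, 2209 (217 left).
−13 → Dec 31, 2208 (end of Dec, 31 days; 204 left).
−31 → Nov 30, 2208 (end of Nov, 30 days; 173 left).
−30 → Oct 31, 2208 (end of Oct, 31 days; 143 left).
−31 → Sep 30, 2208 (end of Sep, 30 days; 112 left).
−30 → Aug 31, 2208 (end of Aug, 31 days; 82 left).
−31 → Jul 31, 2208 (end of Jul, 31 days; 51 left).
−31 → Jun 30, 2208 (end of Jun, 30 days; 20 left).
−20 → Jun 10, 2208.

June 10, 2208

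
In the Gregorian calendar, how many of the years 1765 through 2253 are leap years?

118

Multiples of 4 in [1765,2253]: 122.
Of those, multiples of 100: 5 (not leap unless ÷400).
Multiples of 400: 1.
Leap years = 122 − 5 + 1 = 118.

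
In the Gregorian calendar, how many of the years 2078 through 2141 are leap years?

Multiples of 4 in [2078,2141]: 16.
Of those, multiples of 100: 1 (not leap unless ÷400).
Multiples of 400: 0.
Leap years = 16 − 1 + 0 = 15.

15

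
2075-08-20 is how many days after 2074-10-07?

Oct 7, 2074 → Nov 7, 2074: 31 days (October has 31).
Nov 7, 2074 → Dec 7, 2074: 30 days (November has 30).
Dec 7, 2074 → Jan 7, 2075: 31 days (December has 31).
Jan 7, 2075 → Feb 7, 2075: 31 days (January has 31).
Feb 7, 2075 → Mar 7, 2075: 28 days (February has 28).
Mar 7, 2075 → Apr 7, 2075: 31 days (March has 31).
Apr 7, 2075 → May 7, 2075: 30 days (April has 30).
May 7, 2075 → Jun 7, 2075: 31 days (May has 31).
Jun 7, 2075 → Jul 7, 2075: 30 days (June has 30).
Jul 7, 2075 → Aug 7, 2075: 31 days (July has 31).
Aug 7, 2075 → Aug 20, 2075: 13 days.
Total: 317 days.

317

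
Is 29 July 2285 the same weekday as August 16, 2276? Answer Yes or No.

From Aug 16, 2276 to Jul 29, 2285 is 3269 days.
3269 mod 7 = 0, so they are the same weekday.
(Aug 16, 2276 is a Wednesday; Jul 29, 2285 is a Wednesday.)

Yes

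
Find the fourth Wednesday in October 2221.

October 1, 2221 is a Monday.
The first Wednesday is therefore October 3 (2 days later).
The fourth Wednesday is 3 + 3×7 = October 24.

October 24, 2221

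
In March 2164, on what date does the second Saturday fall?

March 1, 2164 is a Thursday.
The first Saturday is therefore March 3 (2 days later).
The second Saturday is 3 + 1×7 = March 10.

March 10, 2164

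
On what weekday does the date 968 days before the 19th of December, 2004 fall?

Dec 19, 2004 is a Sunday.
968 mod 7 = 2, so 968 days before a Sunday is Sunday − 2 = Friday.

Friday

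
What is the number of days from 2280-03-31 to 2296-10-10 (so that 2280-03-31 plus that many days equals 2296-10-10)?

Mar 31, 2280 → Mar 31, 2281: 365 days.
Mar 31, 2281 → Mar 31, 2282: 365 days.
Mar 31, 2282 → Mar 31, 2283: 365 days.
Mar 31, 2283 → Mar 31, 2284: 366 days (Feb 29, 2284 is in that span).
Mar 31, 2284 → Mar 31, 2285: 365 days.
Mar 31, 2285 → Mar 31, 2286: 365 days.
Mar 31, 2286 → Mar 31, 2287: 365 days.
Mar 31, 2287 → Mar 31, 2288: 366 days (Feb 29, 2288 is in that span).
Mar 31, 2288 → Mar 31, 2289: 365 days.
Mar 31, 2289 → Mar 31, 2290: 365 days.
Mar 31, 2290 → Mar 31, 2291: 365 days.
Mar 31, 2291 → Mar 31, 2292: 366 days (Feb 29, 2292 is in that span).
Mar 31, 2292 → Mar 31, 2293: 365 days.
Mar 31, 2293 → Mar 31, 2294: 365 days.
Mar 31, 2294 → Mar 31, 2295: 365 days.
Mar 31, 2295 → Mar 31, 2296: 366 days (Feb 29, 2296 is in that span).
Mar 31, 2296 → Apr 30, 2296: 30 days (March has 31).
Apr 30, 2296 → May 30, 2296: 30 days (April has 30).
May 30, 2296 → Jun 30, 2296: 31 days (May has 31).
Jun 30, 2296 → Jul 30, 2296: 30 days (June has 30).
Jul 30, 2296 → Aug 30, 2296: 31 days (July has 31).
Aug 30, 2296 → Sep 30, 2296: 31 days (August has 31).
Sep 30, 2296 → Oct 10, 2296: 10 days.
Total: 6037 days.

6037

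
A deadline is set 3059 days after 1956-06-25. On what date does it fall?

+365 (one year) → Jun 25, 1957 (2694 left).
+365 (one year) → Jun 25, 1958 (2329 left).
+365 (one year) → Jun 25, 1959 (1964 left).
+366 (one year; includes Feb 29, 1960) → Jun 25, 1960 (1598 left).
+365 (one year) → Jun 25, 1961 (1233 left).
+365 (one year) → Jun 25, 1962 (868 left).
+365 (one year) → Jun 25, 1963 (503 left).
+366 (one year; includes Feb 29, 1964) → Jun 25, 1964 (137 left).
Jun has 30 days: +6 → Jul 1, 1964 (131 left).
Jul has 31 days: +31 → Aug 1, 1964 (100 left).
Aug has 31 days: +31 → Sep 1, 1964 (69 left).
Sep has 30 days: +30 → Oct 1, 1964 (39 left).
Oct has 31 days: +31 → Nov 1, 1964 (8 left).
+8 → Nov 9, 1964.

November 9, 1964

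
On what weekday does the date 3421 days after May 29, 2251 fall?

Tuesday

First find the weekday of May 29, 2251. Doomsday rule: the anchor day for the 2200s is Friday. For year 51: 51÷12 = 4 r 3, and 3÷4 = 0, so 4+3+0 = 7.
Friday + 7 ≡ Friday — that's 2251's doomsday.
In May the doomsday date is May 9.
May 29 is 20 days after May 9; 20 mod 7 = 6, so Friday + 6 = Thursday.
3421 mod 7 = 5, so 3421 days after a Thursday is Thursday + 5 = Tuesday.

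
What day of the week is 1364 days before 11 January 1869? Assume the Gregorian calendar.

Tuesday

First find the weekday of Jan 11, 1869. Doomsday rule: the anchor day for the 1800s is Friday. For year 69: 69÷12 = 5 r 9, and 9÷4 = 2, so 5+9+2 = 16.
Friday + 16 ≡ Sunday — that's 1869's doomsday.
In January the doomsday date is Jan 3 (1869 is not a leap year).
Jan 11 is 8 days after Jan 3; 8 mod 7 = 1, so Sunday + 1 = Monday.
1364 mod 7 = 6, so 1364 days before a Monday is Monday − 6 = Tuesday.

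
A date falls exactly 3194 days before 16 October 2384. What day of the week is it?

Oct 16, 2384 is a Tuesday.
3194 mod 7 = 2, so 3194 days before a Tuesday is Tuesday − 2 = Sunday.

Sunday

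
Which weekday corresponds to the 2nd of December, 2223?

Tuesday

Doomsday rule: the anchor day for the 2200s is Friday. For year 23: 23÷12 = 1 r 11, and 11÷4 = 2, so 1+11+2 = 14.
Friday + 14 ≡ Friday — that's 2223's doomsday.
In December the doomsday date is Dec 12.
Dec 2 is 10 days before Dec 12; 10 mod 7 = 3, so Friday − 3 = Tuesday.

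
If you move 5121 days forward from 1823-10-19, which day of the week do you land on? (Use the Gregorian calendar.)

Oct 19, 1823 is a Sunday.
5121 mod 7 = 4, so 5121 days after a Sunday is Sunday + 4 = Thursday.

Thursday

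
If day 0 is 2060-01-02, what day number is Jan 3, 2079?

Jan 2, 2060 → Jan 2, 2061: 366 days (Feb 29, 2060 is in that span).
Jan 2, 2061 → Jan 2, 2062: 365 days.
Jan 2, 2062 → Jan 2, 2063: 365 days.
Jan 2, 2063 → Jan 2, 2064: 365 days.
Jan 2, 2064 → Jan 2, 2065: 366 days (Feb 29, 2064 is in that span).
Jan 2, 2065 → Jan 2, 2066: 365 days.
Jan 2, 2066 → Jan 2, 2067: 365 days.
Jan 2, 2067 → Jan 2, 2068: 365 days.
Jan 2, 2068 → Jan 2, 2069: 366 days (Feb 29, 2068 is in that span).
Jan 2, 2069 → Jan 2, 2070: 365 days.
Jan 2, 2070 → Jan 2, 2071: 365 days.
Jan 2, 2071 → Jan 2, 2072: 365 days.
Jan 2, 2072 → Jan 2, 2073: 366 days (Feb 29, 2072 is in that span).
Jan 2, 2073 → Jan 2, 2074: 365 days.
Jan 2, 2074 → Jan 2, 2075: 365 days.
Jan 2, 2075 → Jan 2, 2076: 365 days.
Jan 2, 2076 → Jan 2, 2077: 366 days (Feb 29, 2076 is in that span).
Jan 2, 2077 → Jan 2, 2078: 365 days.
Jan 2, 2078 → Feb 2, 2078: 31 days (January has 31).
Feb 2, 2078 → Mar 2, 2078: 28 days (February has 28).
Mar 2, 2078 → Apr 2, 2078: 31 days (March has 31).
Apr 2, 2078 → May 2, 2078: 30 days (April has 30).
May 2, 2078 → Jun 2, 2078: 31 days (May has 31).
Jun 2, 2078 → Jul 2, 2078: 30 days (June has 30).
Jul 2, 2078 → Aug 2, 2078: 31 days (July has 31).
Aug 2, 2078 → Sep 2, 2078: 31 days (August has 31).
Sep 2, 2078 → Oct 2, 2078: 30 days (September has 30).
Oct 2, 2078 → Nov 2, 2078: 31 days (October has 31).
Nov 2, 2078 → Dec 2, 2078: 30 days (November has 30).
Dec 2, 2078 → Jan 2, 2079: 31 days (December has 31).
Jan 2, 2079 → Jan 3, 2079: 1 days.
Total: 6941 days.

6941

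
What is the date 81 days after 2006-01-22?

April 13, 2006

Jan has 31 days: +10 → Feb 1, 2006 (71 left).
Feb has 28 days: +28 → Mar 1, 2006 (43 left).
Mar has 31 days: +31 → Apr 1, 2006 (12 left).
+12 → Apr 13, 2006.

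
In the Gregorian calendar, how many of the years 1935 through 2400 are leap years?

114

Multiples of 4 in [1935,2400]: 117.
Of those, multiples of 100: 5 (not leap unless ÷400).
Multiples of 400: 2.
Leap years = 117 − 5 + 2 = 114.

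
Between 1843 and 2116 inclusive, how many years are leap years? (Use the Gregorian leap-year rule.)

67

Multiples of 4 in [1843,2116]: 69.
Of those, multiples of 100: 3 (not leap unless ÷400).
Multiples of 400: 1.
Leap years = 69 − 3 + 1 = 67.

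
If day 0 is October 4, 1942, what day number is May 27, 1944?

Oct 4, 1942 → Oct 4, 1943: 365 days.
Oct 4, 1943 → Nov 4, 1943: 31 days (October has 31).
Nov 4, 1943 → Dec 4, 1943: 30 days (November has 30).
Dec 4, 1943 → Jan 4, 1944: 31 days (December has 31).
Jan 4, 1944 → Feb 4, 1944: 31 days (January has 31).
Feb 4, 1944 → Mar 4, 1944: 29 days (February has 29).
Mar 4, 1944 → Apr 4, 1944: 31 days (March has 31).
Apr 4, 1944 → May 4, 1944: 30 days (April has 30).
May 4, 1944 → May 27, 1944: 23 days.
Total: 601 days.

601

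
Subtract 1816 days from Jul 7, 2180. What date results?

July 18, 2175

−366 (one year; includes Feb 29, 2180) → Jul 7, 2179 (1450 left).
−365 (one year) → Jul 7, 2178 (1085 left).
−365 (one year) → Jul 7, 2177 (720 left).
−365 (one year) → Jul 7, 2176 (355 left).
−7 → Jun 30, 2176 (end of Jun, 30 days; 348 left).
−30 → May 31, 2176 (end of May, 31 days; 318 left).
−31 → Apr 30, 2176 (end of Apr, 30 days; 287 left).
−30 → Mar 31, 2176 (end of Mar, 31 days; 257 left).
−31 → Feb 29, 2176 (end of Feb, 29 days; 226 left).
−29 → Jan 31, 2176 (end of Jan, 31 days; 197 left).
−31 → Dec 31, 2175 (end of Dec, 31 days; 166 left).
−31 → Nov 30, 2175 (end of Nov, 30 days; 135 left).
−30 → Oct 31, 2175 (end of Oct, 31 days; 105 left).
−31 → Sep 30, 2175 (end of Sep, 30 days; 74 left).
−30 → Aug 31, 2175 (end of Aug, 31 days; 44 left).
−31 → Jul 31, 2175 (end of Jul, 31 days; 13 left).
−13 → Jul 18, 2175.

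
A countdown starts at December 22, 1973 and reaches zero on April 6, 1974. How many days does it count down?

Dec 22, 1973 → Jan 22, 1974: 31 days (December has 31).
Jan 22, 1974 → Feb 22, 1974: 31 days (January has 31).
Feb 22, 1974 → Mar 22, 1974: 28 days (February has 28).
Mar 22, 1974 → Apr 6, 1974: 15 days.
Total: 105 days.

105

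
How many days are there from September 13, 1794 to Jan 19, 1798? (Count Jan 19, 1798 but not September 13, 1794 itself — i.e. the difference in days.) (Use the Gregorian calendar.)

1224

Sep 13, 1794 → Sep 13, 1795: 365 days.
Sep 13, 1795 → Sep 13, 1796: 366 days (Feb 29, 1796 is in that span).
Sep 13, 1796 → Sep 13, 1797: 365 days.
Sep 13, 1797 → Oct 13, 1797: 30 days (September has 30).
Oct 13, 1797 → Nov 13, 1797: 31 days (October has 31).
Nov 13, 1797 → Dec 13, 1797: 30 days (November has 30).
Dec 13, 1797 → Jan 13, 1798: 31 days (December has 31).
Jan 13, 1798 → Jan 19, 1798: 6 days.
Total: 1224 days.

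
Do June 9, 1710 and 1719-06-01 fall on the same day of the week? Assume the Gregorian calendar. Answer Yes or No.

No

From Jun 9, 1710 to Jun 1, 1719 is 3279 days.
3279 mod 7 = 3, so they are different weekdays.
(Jun 9, 1710 is a Monday; Jun 1, 1719 is a Thursday.)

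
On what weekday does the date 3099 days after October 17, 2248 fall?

Sunday

First find the weekday of Oct 17, 2248. Doomsday rule: the anchor day for the 2200s is Friday. For year 48: 48÷12 = 4 r 0, and 0÷4 = 0, so 4+0+0 = 4.
Friday + 4 ≡ Tuesday — that's 2248's doomsday.
In October the doomsday date is Oct 10.
Oct 17 is 7 days after Oct 10; 7 mod 7 = 0, so Tuesday + 0 = Tuesday.
3099 mod 7 = 5, so 3099 days after a Tuesday is Tuesday + 5 = Sunday.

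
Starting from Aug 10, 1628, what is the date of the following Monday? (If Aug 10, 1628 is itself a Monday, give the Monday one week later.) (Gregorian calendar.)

Aug 10, 1628 is a Thursday.
From Thursday to the next Monday is 4 days.
Aug 10, 1628 + 4 = Aug 14, 1628.

August 14, 1628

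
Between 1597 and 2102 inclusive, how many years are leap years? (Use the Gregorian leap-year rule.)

122

Multiples of 4 in [1597,2102]: 126.
Of those, multiples of 100: 6 (not leap unless ÷400).
Multiples of 400: 2.
Leap years = 126 − 6 + 2 = 122.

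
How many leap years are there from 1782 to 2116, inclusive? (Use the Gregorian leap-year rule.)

Multiples of 4 in [1782,2116]: 84.
Of those, multiples of 100: 4 (not leap unless ÷400).
Multiples of 400: 1.
Leap years = 84 − 4 + 1 = 81.

81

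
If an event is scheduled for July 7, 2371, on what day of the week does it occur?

Doomsday rule: the anchor day for the 2300s is Wednesday. For year 71: 71÷12 = 5 r 11, and 11÷4 = 2, so 5+11+2 = 18.
Wednesday + 18 ≡ Sunday — that's 2371's doomsday.
In July the doomsday date is Jul 11.
Jul 7 is 4 days before Jul 11; 4 mod 7 = 4, so Sunday − 4 = Wednesday.

Wednesday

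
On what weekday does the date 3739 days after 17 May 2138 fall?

First find the weekday of May 17, 2138. Doomsday rule: the anchor day for the 2100s is Sunday. For year 38: 38÷12 = 3 r 2, and 2÷4 = 0, so 3+2+0 = 5.
Sunday + 5 ≡ Friday — that's 2138's doomsday.
In May the doomsday date is May 9.
May 17 is 8 days after May 9; 8 mod 7 = 1, so Friday + 1 = Saturday.
3739 mod 7 = 1, so 3739 days after a Saturday is Saturday + 1 = Sunday.

Sunday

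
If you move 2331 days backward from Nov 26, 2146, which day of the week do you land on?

First find the weekday of Nov 26, 2146. Doomsday rule: the anchor day for the 2100s is Sunday. For year 46: 46÷12 = 3 r 10, and 10÷4 = 2, so 3+10+2 = 15.
Sunday + 15 ≡ Monday — that's 2146's doomsday.
In November the doomsday date is Nov 7.
Nov 26 is 19 days after Nov 7; 19 mod 7 = 5, so Monday + 5 = Saturday.
2331 mod 7 = 0, so 2331 days before a Saturday is Saturday − 0 = Saturday.

Saturday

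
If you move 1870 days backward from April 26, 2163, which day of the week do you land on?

Monday

First find the weekday of Apr 26, 2163. Doomsday rule: the anchor day for the 2100s is Sunday. For year 63: 63÷12 = 5 r 3, and 3÷4 = 0, so 5+3+0 = 8.
Sunday + 8 ≡ Monday — that's 2163's doomsday.
In April the doomsday date is Apr 4.
Apr 26 is 22 days after Apr 4; 22 mod 7 = 1, so Monday + 1 = Tuesday.
1870 mod 7 = 1, so 1870 days before a Tuesday is Tuesday − 1 = Monday.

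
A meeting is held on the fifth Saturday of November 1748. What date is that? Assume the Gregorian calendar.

November 30, 1748

November 1, 1748 is a Friday.
The first Saturday is therefore November 2 (1 days later).
The fifth Saturday is 2 + 4×7 = November 30.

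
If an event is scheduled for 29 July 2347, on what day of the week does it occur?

Tuesday

Doomsday rule: the anchor day for the 2300s is Wednesday. For year 47: 47÷12 = 3 r 11, and 11÷4 = 2, so 3+11+2 = 16.
Wednesday + 16 ≡ Friday — that's 2347's doomsday.
In July the doomsday date is Jul 11.
Jul 29 is 18 days after Jul 11; 18 mod 7 = 4, so Friday + 4 = Tuesday.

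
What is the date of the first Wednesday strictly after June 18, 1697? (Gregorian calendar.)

June 19, 1697

Jun 18, 1697 is a Tuesday.
From Tuesday to the next Wednesday is 1 day.
Jun 18, 1697 + 1 = Jun 19, 1697.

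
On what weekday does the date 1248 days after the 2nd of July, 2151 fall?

Jul 2, 2151 is a Friday.
1248 mod 7 = 2, so 1248 days after a Friday is Friday + 2 = Sunday.

Sunday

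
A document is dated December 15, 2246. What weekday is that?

Tuesday

Doomsday rule: the anchor day for the 2200s is Friday. For year 46: 46÷12 = 3 r 10, and 10÷4 = 2, so 3+10+2 = 15.
Friday + 15 ≡ Saturday — that's 2246's doomsday.
In December the doomsday date is Dec 12.
Dec 15 is 3 days after Dec 12; 3 mod 7 = 3, so Saturday + 3 = Tuesday.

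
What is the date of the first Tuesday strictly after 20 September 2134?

Sep 20, 2134 is a Monday.
From Monday to the next Tuesday is 1 day.
Sep 20, 2134 + 1 = Sep 21, 2134.

September 21, 2134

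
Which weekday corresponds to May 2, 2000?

Doomsday rule: the anchor day for the 2000s is Tuesday. For year 00: 0÷12 = 0 r 0, and 0÷4 = 0, so 0+0+0 = 0.
Tuesday + 0 ≡ Tuesday — that's 2000's doomsday.
In May the doomsday date is May 9.
May 2 is 7 days before May 9; 7 mod 7 = 0, so Tuesday − 0 = Tuesday.

Tuesday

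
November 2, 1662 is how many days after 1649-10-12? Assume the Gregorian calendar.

Oct 12, 1649 → Oct 12, 1650: 365 days.
Oct 12, 1650 → Oct 12, 1651: 365 days.
Oct 12, 1651 → Oct 12, 1652: 366 days (Feb 29, 1652 is in that span).
Oct 12, 1652 → Oct 12, 1653: 365 days.
Oct 12, 1653 → Oct 12, 1654: 365 days.
Oct 12, 1654 → Oct 12, 1655: 365 days.
Oct 12, 1655 → Oct 12, 1656: 366 days (Feb 29, 1656 is in that span).
Oct 12, 1656 → Oct 12, 1657: 365 days.
Oct 12, 1657 → Oct 12, 1658: 365 days.
Oct 12, 1658 → Oct 12, 1659: 365 days.
Oct 12, 1659 → Oct 12, 1660: 366 days (Feb 29, 1660 is in that span).
Oct 12, 1660 → Oct 12, 1661: 365 days.
Oct 12, 1661 → Nov 12, 1661: 31 days (October has 31).
Nov 12, 1661 → Dec 12, 1661: 30 days (November has 30).
Dec 12, 1661 → Jan 12, 1662: 31 days (December has 31).
Jan 12, 1662 → Feb 12, 1662: 31 days (January has 31).
Feb 12, 1662 → Mar 12, 1662: 28 days (February has 28).
Mar 12, 1662 → Apr 12, 1662: 31 days (March has 31).
Apr 12, 1662 → May 12, 1662: 30 days (April has 30).
May 12, 1662 → Jun 12, 1662: 31 days (May has 31).
Jun 12, 1662 → Jul 12, 1662: 30 days (June has 30).
Jul 12, 1662 → Aug 12, 1662: 31 days (July has 31).
Aug 12, 1662 → Sep 12, 1662: 31 days (August has 31).
Sep 12, 1662 → Oct 12, 1662: 30 days (September has 30).
Oct 12, 1662 → Nov 2, 1662: 21 days.
Total: 4769 days.

4769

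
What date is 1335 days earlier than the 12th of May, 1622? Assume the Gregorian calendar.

September 15, 1618

−365 (one year) → May 12, 1621 (970 left).
−365 (one year) → May 12, 1620 (605 left).
−366 (one year; includes Feb 29, 1620) → May 12, 1619 (239 left).
−12 → Apr 30, 1619 (end of Apr, 30 days; 227 left).
−30 → Mar 31, 1619 (end of Mar, 31 days; 197 left).
−31 → Feb 28, 1619 (end of Feb, 28 days; 166 left).
−28 → Jan 31, 1619 (end of Jan, 31 days; 138 left).
−31 → Dec 31, 1618 (end of Dec, 31 days; 107 left).
−31 → Nov 30, 1618 (end of Nov, 30 days; 76 left).
−30 → Oct 31, 1618 (end of Oct, 31 days; 46 left).
−31 → Sep 30, 1618 (end of Sep, 30 days; 15 left).
−15 → Sep 15, 1618.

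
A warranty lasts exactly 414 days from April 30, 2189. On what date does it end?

+365 (one year) → Apr 30, 2190 (49 left).
Apr has 30 days: +1 → May 1, 2190 (48 left).
May has 31 days: +31 → Jun 1, 2190 (17 left).
+17 → Jun 18, 2190.

June 18, 2190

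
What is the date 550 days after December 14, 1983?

+366 (one year; includes Feb 29, 1984) → Dec 14, 1984 (184 left).
Dec has 31 days: +18 → Jan 1, 1985 (166 left).
Jan has 31 days: +31 → Feb 1, 1985 (135 left).
Feb has 28 days: +28 → Mar 1, 1985 (107 left).
Mar has 31 days: +31 → Apr 1, 1985 (76 left).
Apr has 30 days: +30 → May 1, 1985 (46 left).
May has 31 days: +31 → Jun 1, 1985 (15 left).
+15 → Jun 16, 1985.

June 16, 1985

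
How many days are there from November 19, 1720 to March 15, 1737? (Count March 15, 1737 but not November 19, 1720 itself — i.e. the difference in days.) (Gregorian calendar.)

Nov 19, 1720 → Nov 19, 1721: 365 days.
Nov 19, 1721 → Nov 19, 1722: 365 days.
Nov 19, 1722 → Nov 19, 1723: 365 days.
Nov 19, 1723 → Nov 19, 1724: 366 days (Feb 29, 1724 is in that span).
Nov 19, 1724 → Nov 19, 1725: 365 days.
Nov 19, 1725 → Nov 19, 1726: 365 days.
Nov 19, 1726 → Nov 19, 1727: 365 days.
Nov 19, 1727 → Nov 19, 1728: 366 days (Feb 29, 1728 is in that span).
Nov 19, 1728 → Nov 19, 1729: 365 days.
Nov 19, 1729 → Nov 19, 1730: 365 days.
Nov 19, 1730 → Nov 19, 1731: 365 days.
Nov 19, 1731 → Nov 19, 1732: 366 days (Feb 29, 1732 is in that span).
Nov 19, 1732 → Nov 19, 1733: 365 days.
Nov 19, 1733 → Nov 19, 1734: 365 days.
Nov 19, 1734 → Nov 19, 1735: 365 days.
Nov 19, 1735 → Nov 19, 1736: 366 days (Feb 29, 1736 is in that span).
Nov 19, 1736 → Dec 19, 1736: 30 days (November has 30).
Dec 19, 1736 → Jan 19, 1737: 31 days (December has 31).
Jan 19, 1737 → Feb 19, 1737: 31 days (January has 31).
Feb 19, 1737 → Mar 15, 1737: 24 days.
Total: 5960 days.

5960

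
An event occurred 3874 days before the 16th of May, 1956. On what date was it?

October 7, 1945

−366 (one year; includes Feb 29, 1956) → May 16, 1955 (3508 left).
−365 (one year) → May 16, 1954 (3143 left).
−365 (one year) → May 16, 1953 (2778 left).
−365 (one year) → May 16, 1952 (2413 left).
−366 (one year; includes Feb 29, 1952) → May 16, 1951 (2047 left).
−365 (one year) → May 16, 1950 (1682 left).
−365 (one year) → May 16, 1949 (1317 left).
−365 (one year) → May 16, 1948 (952 left).
−366 (one year; includes Feb 29, 1948) → May 16, 1947 (586 left).
−365 (one year) → May 16, 1946 (221 left).
−16 → Apr 30, 1946 (end of Apr, 30 days; 205 left).
−30 → Mar 31, 1946 (end of Mar, 31 days; 175 left).
−31 → Feb 28, 1946 (end of Feb, 28 days; 144 left).
−28 → Jan 31, 1946 (end of Jan, 31 days; 116 left).
−31 → Dec 31, 1945 (end of Dec, 31 days; 85 left).
−31 → Nov 30, 1945 (end of Nov, 30 days; 54 left).
−30 → Oct 31, 1945 (end of Oct, 31 days; 24 left).
−24 → Oct 7, 1945.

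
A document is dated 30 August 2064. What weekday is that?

Doomsday rule: the anchor day for the 2000s is Tuesday. For year 64: 64÷12 = 5 r 4, and 4÷4 = 1, so 5+4+1 = 10.
Tuesday + 10 ≡ Friday — that's 2064's doomsday.
In August the doomsday date is Aug 8.
Aug 30 is 22 days after Aug 8; 22 mod 7 = 1, so Friday + 1 = Saturday.

Saturday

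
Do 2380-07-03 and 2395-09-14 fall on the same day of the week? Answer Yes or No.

From Jul 3, 2380 to Sep 14, 2395 is 5551 days.
5551 mod 7 = 0, so they are the same weekday.
(Jul 3, 2380 is a Thursday; Sep 14, 2395 is a Thursday.)

Yes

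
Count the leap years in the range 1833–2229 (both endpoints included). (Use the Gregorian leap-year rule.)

Multiples of 4 in [1833,2229]: 99.
Of those, multiples of 100: 4 (not leap unless ÷400).
Multiples of 400: 1.
Leap years = 99 − 4 + 1 = 96.

96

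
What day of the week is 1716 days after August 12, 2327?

First find the weekday of Aug 12, 2327. Doomsday rule: the anchor day for the 2300s is Wednesday. For year 27: 27÷12 = 2 r 3, and 3÷4 = 0, so 2+3+0 = 5.
Wednesday + 5 ≡ Monday — that's 2327's doomsday.
In August the doomsday date is Aug 8.
Aug 12 is 4 days after Aug 8; 4 mod 7 = 4, so Monday + 4 = Friday.
1716 mod 7 = 1, so 1716 days after a Friday is Friday + 1 = Saturday.

Saturday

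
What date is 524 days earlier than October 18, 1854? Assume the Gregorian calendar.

−365 (one year) → Oct 18, 1853 (159 left).
−18 → Sep 30, 1853 (end of Sep, 30 days; 141 left).
−30 → Aug 31, 1853 (end of Aug, 31 days; 111 left).
−31 → Jul 31, 1853 (end of Jul, 31 days; 80 left).
−31 → Jun 30, 1853 (end of Jun, 30 days; 49 left).
−30 → May 31, 1853 (end of May, 31 days; 19 left).
−19 → May 12, 1853.

May 12, 1853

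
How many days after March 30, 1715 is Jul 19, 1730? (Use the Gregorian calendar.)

5590

Mar 30, 1715 → Mar 30, 1716: 366 days (Feb 29, 1716 is in that span).
Mar 30, 1716 → Mar 30, 1717: 365 days.
Mar 30, 1717 → Mar 30, 1718: 365 days.
Mar 30, 1718 → Mar 30, 1719: 365 days.
Mar 30, 1719 → Mar 30, 1720: 366 days (Feb 29, 1720 is in that span).
Mar 30, 1720 → Mar 30, 1721: 365 days.
Mar 30, 1721 → Mar 30, 1722: 365 days.
Mar 30, 1722 → Mar 30, 1723: 365 days.
Mar 30, 1723 → Mar 30, 1724: 366 days (Feb 29, 1724 is in that span).
Mar 30, 1724 → Mar 30, 1725: 365 days.
Mar 30, 1725 → Mar 30, 1726: 365 days.
Mar 30, 1726 → Mar 30, 1727: 365 days.
Mar 30, 1727 → Mar 30, 1728: 366 days (Feb 29, 1728 is in that span).
Mar 30, 1728 → Mar 30, 1729: 365 days.
Mar 30, 1729 → Mar 30, 1730: 365 days.
Mar 30, 1730 → Apr 30, 1730: 31 days (March has 31).
Apr 30, 1730 → May 30, 1730: 30 days (April has 30).
May 30, 1730 → Jun 30, 1730: 31 days (May has 31).
Jun 30, 1730 → Jul 19, 1730: 19 days.
Total: 5590 days.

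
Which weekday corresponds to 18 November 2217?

Tuesday

Doomsday rule: the anchor day for the 2200s is Friday. For year 17: 17÷12 = 1 r 5, and 5÷4 = 1, so 1+5+1 = 7.
Friday + 7 ≡ Friday — that's 2217's doomsday.
In November the doomsday date is Nov 7.
Nov 18 is 11 days after Nov 7; 11 mod 7 = 4, so Friday + 4 = Tuesday.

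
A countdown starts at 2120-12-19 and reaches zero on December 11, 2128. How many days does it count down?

2914

Dec 19, 2120 → Dec 19, 2121: 365 days.
Dec 19, 2121 → Dec 19, 2122: 365 days.
Dec 19, 2122 → Dec 19, 2123: 365 days.
Dec 19, 2123 → Dec 19, 2124: 366 days (Feb 29, 2124 is in that span).
Dec 19, 2124 → Dec 19, 2125: 365 days.
Dec 19, 2125 → Dec 19, 2126: 365 days.
Dec 19, 2126 → Dec 19, 2127: 365 days.
Dec 19, 2127 → Jan 19, 2128: 31 days (December has 31).
Jan 19, 2128 → Feb 19, 2128: 31 days (January has 31).
Feb 19, 2128 → Mar 19, 2128: 29 days (February has 29).
Mar 19, 2128 → Apr 19, 2128: 31 days (March has 31).
Apr 19, 2128 → May 19, 2128: 30 days (April has 30).
May 19, 2128 → Jun 19, 2128: 31 days (May has 31).
Jun 19, 2128 → Jul 19, 2128: 30 days (June has 30).
Jul 19, 2128 → Aug 19, 2128: 31 days (July has 31).
Aug 19, 2128 → Sep 19, 2128: 31 days (August has 31).
Sep 19, 2128 → Oct 19, 2128: 30 days (September has 30).
Oct 19, 2128 → Nov 19, 2128: 31 days (October has 31).
Nov 19, 2128 → Dec 11, 2128: 22 days.
Total: 2914 days.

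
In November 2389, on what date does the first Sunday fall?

November 1, 2389 is a Wednesday.
The first Sunday is therefore November 5 (4 days later).

November 5, 2389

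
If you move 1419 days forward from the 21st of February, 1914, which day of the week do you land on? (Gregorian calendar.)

Thursday

Feb 21, 1914 is a Saturday.
1419 mod 7 = 5, so 1419 days after a Saturday is Saturday + 5 = Thursday.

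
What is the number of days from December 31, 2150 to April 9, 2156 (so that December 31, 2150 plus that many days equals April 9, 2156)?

Dec 31, 2150 → Dec 31, 2151: 365 days.
Dec 31, 2151 → Dec 31, 2152: 366 days (Feb 29, 2152 is in that span).
Dec 31, 2152 → Dec 31, 2153: 365 days.
Dec 31, 2153 → Dec 31, 2154: 365 days.
Dec 31, 2154 → Dec 31, 2155: 365 days.
Dec 31, 2155 → Jan 31, 2156: 31 days (December has 31).
Jan 31, 2156 → Feb 29, 2156: 29 days (January has 31).
Feb 29, 2156 → Mar 29, 2156: 29 days (February has 29).
Mar 29, 2156 → Apr 9, 2156: 11 days.
Total: 1926 days.

1926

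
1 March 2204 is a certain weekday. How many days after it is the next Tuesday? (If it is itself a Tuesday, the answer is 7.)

5

Mar 1, 2204 is a Thursday.
From Thursday to the next Tuesday is 5 days.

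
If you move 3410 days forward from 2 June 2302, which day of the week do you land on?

First find the weekday of Jun 2, 2302. Doomsday rule: the anchor day for the 2300s is Wednesday. For year 02: 2÷12 = 0 r 2, and 2÷4 = 0, so 0+2+0 = 2.
Wednesday + 2 ≡ Friday — that's 2302's doomsday.
In June the doomsday date is Jun 6.
Jun 2 is 4 days before Jun 6; 4 mod 7 = 4, so Friday − 4 = Monday.
3410 mod 7 = 1, so 3410 days after a Monday is Monday + 1 = Tuesday.

Tuesday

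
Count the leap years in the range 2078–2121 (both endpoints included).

Multiples of 4 in [2078,2121]: 11.
Of those, multiples of 100: 1 (not leap unless ÷400).
Multiples of 400: 0.
Leap years = 11 − 1 + 0 = 10.

10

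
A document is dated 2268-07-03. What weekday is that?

Friday

Doomsday rule: the anchor day for the 2200s is Friday. For year 68: 68÷12 = 5 r 8, and 8÷4 = 2, so 5+8+2 = 15.
Friday + 15 ≡ Saturday — that's 2268's doomsday.
In July the doomsday date is Jul 11.
Jul 3 is 8 days before Jul 11; 8 mod 7 = 1, so Saturday − 1 = Friday.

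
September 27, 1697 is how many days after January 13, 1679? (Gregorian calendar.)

6832

Jan 13, 1679 → Jan 13, 1680: 365 days.
Jan 13, 1680 → Jan 13, 1681: 366 days (Feb 29, 1680 is in that span).
Jan 13, 1681 → Jan 13, 1682: 365 days.
Jan 13, 1682 → Jan 13, 1683: 365 days.
Jan 13, 1683 → Jan 13, 1684: 365 days.
Jan 13, 1684 → Jan 13, 1685: 366 days (Feb 29, 1684 is in that span).
Jan 13, 1685 → Jan 13, 1686: 365 days.
Jan 13, 1686 → Jan 13, 1687: 365 days.
Jan 13, 1687 → Jan 13, 1688: 365 days.
Jan 13, 1688 → Jan 13, 1689: 366 days (Feb 29, 1688 is in that span).
Jan 13, 1689 → Jan 13, 1690: 365 days.
Jan 13, 1690 → Jan 13, 1691: 365 days.
Jan 13, 1691 → Jan 13, 1692: 365 days.
Jan 13, 1692 → Jan 13, 1693: 366 days (Feb 29, 1692 is in that span).
Jan 13, 1693 → Jan 13, 1694: 365 days.
Jan 13, 1694 → Jan 13, 1695: 365 days.
Jan 13, 1695 → Jan 13, 1696: 365 days.
Jan 13, 1696 → Jan 13, 1697: 366 days (Feb 29, 1696 is in that span).
Jan 13, 1697 → Feb 13, 1697: 31 days (January has 31).
Feb 13, 1697 → Mar 13, 1697: 28 days (February has 28).
Mar 13, 1697 → Apr 13, 1697: 31 days (March has 31).
Apr 13, 1697 → May 13, 1697: 30 days (April has 30).
May 13, 1697 → Jun 13, 1697: 31 days (May has 31).
Jun 13, 1697 → Jul 13, 1697: 30 days (June has 30).
Jul 13, 1697 → Aug 13, 1697: 31 days (July has 31).
Aug 13, 1697 → Sep 13, 1697: 31 days (August has 31).
Sep 13, 1697 → Sep 27, 1697: 14 days.
Total: 6832 days.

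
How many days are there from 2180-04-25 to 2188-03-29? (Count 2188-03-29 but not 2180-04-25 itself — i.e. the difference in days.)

2895

Apr 25, 2180 → Apr 25, 2181: 365 days.
Apr 25, 2181 → Apr 25, 2182: 365 days.
Apr 25, 2182 → Apr 25, 2183: 365 days.
Apr 25, 2183 → Apr 25, 2184: 366 days (Feb 29, 2184 is in that span).
Apr 25, 2184 → Apr 25, 2185: 365 days.
Apr 25, 2185 → Apr 25, 2186: 365 days.
Apr 25, 2186 → Apr 25, 2187: 365 days.
Apr 25, 2187 → May 25, 2187: 30 days (April has 30).
May 25, 2187 → Jun 25, 2187: 31 days (May has 31).
Jun 25, 2187 → Jul 25, 2187: 30 days (June has 30).
Jul 25, 2187 → Aug 25, 2187: 31 days (July has 31).
Aug 25, 2187 → Sep 25, 2187: 31 days (August has 31).
Sep 25, 2187 → Oct 25, 2187: 30 days (September has 30).
Oct 25, 2187 → Nov 25, 2187: 31 days (October has 31).
Nov 25, 2187 → Dec 25, 2187: 30 days (November has 30).
Dec 25, 2187 → Jan 25, 2188: 31 days (December has 31).
Jan 25, 2188 → Feb 25, 2188: 31 days (January has 31).
Feb 25, 2188 → Mar 25, 2188: 29 days (February has 29).
Mar 25, 2188 → Mar 29, 2188: 4 days.
Total: 2895 days.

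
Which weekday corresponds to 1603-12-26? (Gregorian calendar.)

Friday

Doomsday rule: the anchor day for the 1600s is Tuesday. For year 03: 3÷12 = 0 r 3, and 3÷4 = 0, so 0+3+0 = 3.
Tuesday + 3 ≡ Friday — that's 1603's doomsday.
In December the doomsday date is Dec 12.
Dec 26 is 14 days after Dec 12; 14 mod 7 = 0, so Friday + 0 = Friday.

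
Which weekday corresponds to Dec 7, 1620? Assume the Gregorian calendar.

Monday

Doomsday rule: the anchor day for the 1600s is Tuesday. For year 20: 20÷12 = 1 r 8, and 8÷4 = 2, so 1+8+2 = 11.
Tuesday + 11 ≡ Saturday — that's 1620's doomsday.
In December the doomsday date is Dec 12.
Dec 7 is 5 days before Dec 12; 5 mod 7 = 5, so Saturday − 5 = Monday.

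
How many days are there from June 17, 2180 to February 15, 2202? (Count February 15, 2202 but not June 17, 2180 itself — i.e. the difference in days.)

7912

Jun 17, 2180 → Jun 17, 2181: 365 days.
Jun 17, 2181 → Jun 17, 2182: 365 days.
Jun 17, 2182 → Jun 17, 2183: 365 days.
Jun 17, 2183 → Jun 17, 2184: 366 days (Feb 29, 2184 is in that span).
Jun 17, 2184 → Jun 17, 2185: 365 days.
Jun 17, 2185 → Jun 17, 2186: 365 days.
Jun 17, 2186 → Jun 17, 2187: 365 days.
Jun 17, 2187 → Jun 17, 2188: 366 days (Feb 29, 2188 is in that span).
Jun 17, 2188 → Jun 17, 2189: 365 days.
Jun 17, 2189 → Jun 17, 2190: 365 days.
Jun 17, 2190 → Jun 17, 2191: 365 days.
Jun 17, 2191 → Jun 17, 2192: 366 days (Feb 29, 2192 is in that span).
Jun 17, 2192 → Jun 17, 2193: 365 days.
Jun 17, 2193 → Jun 17, 2194: 365 days.
Jun 17, 2194 → Jun 17, 2195: 365 days.
Jun 17, 2195 → Jun 17, 2196: 366 days (Feb 29, 2196 is in that span).
Jun 17, 2196 → Jun 17, 2197: 365 days.
Jun 17, 2197 → Jun 17, 2198: 365 days.
Jun 17, 2198 → Jun 17, 2199: 365 days.
Jun 17, 2199 → Jun 17, 2200: 365 days.
Jun 17, 2200 → Jun 17, 2201: 365 days.
Jun 17, 2201 → Jul 17, 2201: 30 days (June has 30).
Jul 17, 2201 → Aug 17, 2201: 31 days (July has 31).
Aug 17, 2201 → Sep 17, 2201: 31 days (August has 31).
Sep 17, 2201 → Oct 17, 2201: 30 days (September has 30).
Oct 17, 2201 → Nov 17, 2201: 31 days (October has 31).
Nov 17, 2201 → Dec 17, 2201: 30 days (November has 30).
Dec 17, 2201 → Jan 17, 2202: 31 days (December has 31).
Jan 17, 2202 → Feb 15, 2202: 29 days.
Total: 7912 days.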